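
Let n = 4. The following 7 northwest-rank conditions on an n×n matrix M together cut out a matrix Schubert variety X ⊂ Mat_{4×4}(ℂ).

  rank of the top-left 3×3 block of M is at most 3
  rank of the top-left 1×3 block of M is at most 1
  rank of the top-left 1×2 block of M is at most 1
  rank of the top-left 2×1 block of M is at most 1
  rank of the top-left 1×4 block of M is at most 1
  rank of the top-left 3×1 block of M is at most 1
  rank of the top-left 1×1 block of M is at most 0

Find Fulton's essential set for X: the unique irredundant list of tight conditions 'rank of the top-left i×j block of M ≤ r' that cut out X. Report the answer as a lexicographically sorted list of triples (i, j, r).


Reconstructing r_w from the 7 given conditions:

  i=1: 0  1  1  1
  i=2: 1  2  2  2
  i=3: 1  2  3  3
  i=4: 1  2  3  4

reading off 1-entries of Δ²R: w = (2, 1, 3, 4).

D(w) has 1 cell with 1 SE-corner; essential set:

[(1, 1, 0)]


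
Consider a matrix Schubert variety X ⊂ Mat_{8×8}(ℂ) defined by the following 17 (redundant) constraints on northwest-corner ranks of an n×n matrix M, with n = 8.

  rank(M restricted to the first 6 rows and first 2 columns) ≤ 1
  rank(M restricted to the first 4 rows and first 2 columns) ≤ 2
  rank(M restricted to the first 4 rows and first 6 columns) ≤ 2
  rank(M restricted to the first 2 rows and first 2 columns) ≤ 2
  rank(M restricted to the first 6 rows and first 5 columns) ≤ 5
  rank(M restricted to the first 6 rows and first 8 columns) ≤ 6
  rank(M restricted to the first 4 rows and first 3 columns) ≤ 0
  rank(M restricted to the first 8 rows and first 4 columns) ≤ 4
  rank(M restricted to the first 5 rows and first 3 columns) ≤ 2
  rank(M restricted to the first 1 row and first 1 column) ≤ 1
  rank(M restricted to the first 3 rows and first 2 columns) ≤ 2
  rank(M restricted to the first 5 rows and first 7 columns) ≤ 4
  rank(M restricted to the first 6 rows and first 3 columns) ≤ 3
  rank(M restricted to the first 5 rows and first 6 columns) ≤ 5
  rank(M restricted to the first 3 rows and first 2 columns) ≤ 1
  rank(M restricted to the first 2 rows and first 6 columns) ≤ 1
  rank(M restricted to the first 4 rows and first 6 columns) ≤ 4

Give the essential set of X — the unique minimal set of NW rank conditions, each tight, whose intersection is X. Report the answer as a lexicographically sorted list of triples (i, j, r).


Computing R[i][j] = min implied NW-rank bound (n=8, 17 conditions):

  R[1]: 0 0 0 1 1 1 1 1
  R[2]: 0 0 0 1 1 1 2 2
  R[3]: 0 0 0 1 2 2 3 3
  R[4]: 0 0 0 1 2 2 3 4
  R[5]: 1 1 1 2 3 3 4 5
  R[6]: 1 1 2 3 4 4 5 6
  R[7]: 1 2 3 4 5 5 6 7
  R[8]: 1 2 3 4 5 6 7 8

giving w = (4, 7, 5, 8, 1, 3, 2, 6) via Δ²R.

Rothe diagram D(w) (16 cells), 4 SE-corners (essential conditions):

[(2, 6, 1), (4, 3, 0), (4, 6, 2), (6, 2, 1)]


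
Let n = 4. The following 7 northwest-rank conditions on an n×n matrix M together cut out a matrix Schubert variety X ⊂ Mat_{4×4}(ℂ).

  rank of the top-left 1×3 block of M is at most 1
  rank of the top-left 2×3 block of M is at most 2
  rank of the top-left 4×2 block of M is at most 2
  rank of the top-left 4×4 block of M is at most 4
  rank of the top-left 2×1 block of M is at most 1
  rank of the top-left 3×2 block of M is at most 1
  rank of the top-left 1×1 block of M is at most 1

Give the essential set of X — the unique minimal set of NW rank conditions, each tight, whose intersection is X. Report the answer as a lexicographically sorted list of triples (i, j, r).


Propagating the 7 rank bounds to every northwest block:

  1, 1, 1, 1
  1, 1, 2, 2
  1, 1, 2, 3
  1, 2, 3, 4

hence w(1..4) = (1, 3, 4, 2).

D(w) has 2 cells with 1 SE-corner; essential set:

[(3, 2, 1)]


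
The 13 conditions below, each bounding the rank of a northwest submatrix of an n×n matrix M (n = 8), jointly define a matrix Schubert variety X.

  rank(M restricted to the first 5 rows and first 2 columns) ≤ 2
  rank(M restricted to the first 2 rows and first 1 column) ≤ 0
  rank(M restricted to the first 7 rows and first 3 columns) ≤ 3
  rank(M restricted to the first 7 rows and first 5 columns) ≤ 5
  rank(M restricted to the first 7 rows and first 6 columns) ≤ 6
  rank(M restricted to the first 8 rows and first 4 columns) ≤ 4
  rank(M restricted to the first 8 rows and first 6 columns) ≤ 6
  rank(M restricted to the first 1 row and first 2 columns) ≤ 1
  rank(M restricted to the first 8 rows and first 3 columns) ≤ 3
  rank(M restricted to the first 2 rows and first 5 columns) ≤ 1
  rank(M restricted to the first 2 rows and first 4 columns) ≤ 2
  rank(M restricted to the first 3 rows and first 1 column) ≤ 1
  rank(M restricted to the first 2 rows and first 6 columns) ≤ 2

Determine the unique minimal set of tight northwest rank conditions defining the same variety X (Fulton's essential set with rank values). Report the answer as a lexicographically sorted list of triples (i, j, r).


Rank table r_w(8×8) implied by the 13 constraints:

  i=1: 0 1 1 1 1 1 1 1
  i=2: 0 1 1 1 1 2 2 2
  i=3: 1 2 2 2 2 3 3 3
  i=4: 1 2 3 3 3 4 4 4
  i=5: 1 2 3 4 4 5 5 5
  i=6: 1 2 3 4 5 6 6 6
  i=7: 1 2 3 4 5 6 7 7
  i=8: 1 2 3 4 5 6 7 8

the unique w with this rank table is (2, 6, 1, 3, 4, 5, 7, 8).

D(w) has 5 cells with 2 SE-corners; essential set:

[(2, 1, 0), (2, 5, 1)]


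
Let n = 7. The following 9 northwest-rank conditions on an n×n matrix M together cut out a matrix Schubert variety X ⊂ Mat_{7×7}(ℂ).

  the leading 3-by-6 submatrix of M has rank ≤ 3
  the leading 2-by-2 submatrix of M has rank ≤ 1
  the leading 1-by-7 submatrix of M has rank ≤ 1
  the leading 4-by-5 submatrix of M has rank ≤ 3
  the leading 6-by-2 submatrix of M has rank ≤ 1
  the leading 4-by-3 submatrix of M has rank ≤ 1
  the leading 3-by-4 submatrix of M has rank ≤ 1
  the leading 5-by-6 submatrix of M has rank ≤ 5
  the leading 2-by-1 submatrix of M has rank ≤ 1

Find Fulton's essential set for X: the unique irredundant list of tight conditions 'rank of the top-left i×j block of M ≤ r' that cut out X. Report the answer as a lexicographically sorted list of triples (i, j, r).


Rank table r_w(7×7) implied by the 9 constraints:

  R[1]: 1 1 1 1 1 1 1
  R[2]: 1 1 1 1 2 2 2
  R[3]: 1 1 1 1 2 3 3
  R[4]: 1 1 1 2 3 4 4
  R[5]: 1 1 2 3 4 5 5
  R[6]: 1 1 2 3 4 5 6
  R[7]: 1 2 3 4 5 6 7

second differences of R give the permutation w = (1, 5, 6, 4, 3, 7, 2).

Fulton essential set (3 of the 10 Rothe cells):

[(3, 4, 1), (4, 3, 1), (6, 2, 1)]


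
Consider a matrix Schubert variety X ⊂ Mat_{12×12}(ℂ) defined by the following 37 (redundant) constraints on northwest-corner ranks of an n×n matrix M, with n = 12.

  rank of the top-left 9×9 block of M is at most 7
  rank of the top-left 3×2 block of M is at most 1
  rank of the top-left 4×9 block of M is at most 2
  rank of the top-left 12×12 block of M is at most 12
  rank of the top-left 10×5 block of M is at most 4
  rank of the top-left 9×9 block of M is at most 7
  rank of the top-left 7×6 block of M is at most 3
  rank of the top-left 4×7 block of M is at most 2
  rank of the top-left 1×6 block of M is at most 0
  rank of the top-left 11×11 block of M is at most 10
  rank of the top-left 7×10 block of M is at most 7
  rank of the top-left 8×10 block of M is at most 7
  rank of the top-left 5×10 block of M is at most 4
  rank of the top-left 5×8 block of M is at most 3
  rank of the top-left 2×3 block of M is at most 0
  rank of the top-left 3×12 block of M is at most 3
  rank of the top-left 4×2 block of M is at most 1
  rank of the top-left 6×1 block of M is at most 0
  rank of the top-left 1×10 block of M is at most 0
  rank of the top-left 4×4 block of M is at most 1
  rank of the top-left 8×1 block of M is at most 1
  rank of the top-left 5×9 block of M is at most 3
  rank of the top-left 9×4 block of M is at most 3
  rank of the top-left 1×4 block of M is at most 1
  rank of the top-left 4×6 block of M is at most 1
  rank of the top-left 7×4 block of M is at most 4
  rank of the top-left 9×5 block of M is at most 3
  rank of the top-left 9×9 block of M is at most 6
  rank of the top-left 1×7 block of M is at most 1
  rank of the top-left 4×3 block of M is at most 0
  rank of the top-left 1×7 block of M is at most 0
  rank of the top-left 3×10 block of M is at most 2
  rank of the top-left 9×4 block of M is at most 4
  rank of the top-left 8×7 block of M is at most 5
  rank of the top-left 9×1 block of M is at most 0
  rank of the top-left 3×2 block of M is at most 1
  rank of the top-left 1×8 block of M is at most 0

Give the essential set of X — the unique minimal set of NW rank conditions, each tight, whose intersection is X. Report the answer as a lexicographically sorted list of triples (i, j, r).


The tightest implied rank at each (i,j), from the 37 conditions:

  R[1]: 0 0 0 0 0 0 0 0 0 0 1 1
  R[2]: 0 0 0 1 1 1 1 1 1 1 2 2
  R[3]: 0 0 0 1 1 1 2 2 2 2 3 3
  R[4]: 0 0 0 1 1 1 2 2 2 3 4 4
  R[5]: 0 1 1 2 2 2 3 3 3 4 5 5
  R[6]: 0 1 2 3 3 3 4 4 4 5 6 6
  R[7]: 0 1 2 3 3 3 4 5 5 6 7 7
  R[8]: 0 1 2 3 3 4 5 6 6 7 8 8
  R[9]: 0 1 2 3 3 4 5 6 6 7 8 9
  R[10]: 1 2 3 4 4 5 6 7 7 8 9 10
  R[11]: 1 2 3 4 5 6 7 8 8 9 10 11
  R[12]: 1 2 3 4 5 6 7 8 9 10 11 12

second differences of R give the permutation w = (11, 4, 7, 10, 2, 3, 8, 6, 12, 1, 5, 9).

D(w) has 35 cells with 8 SE-corners; essential set:

[(1, 10, 0), (4, 3, 0), (4, 6, 1), (4, 9, 2), (7, 6, 3), (9, 1, 0), (9, 5, 3), (9, 9, 6)]


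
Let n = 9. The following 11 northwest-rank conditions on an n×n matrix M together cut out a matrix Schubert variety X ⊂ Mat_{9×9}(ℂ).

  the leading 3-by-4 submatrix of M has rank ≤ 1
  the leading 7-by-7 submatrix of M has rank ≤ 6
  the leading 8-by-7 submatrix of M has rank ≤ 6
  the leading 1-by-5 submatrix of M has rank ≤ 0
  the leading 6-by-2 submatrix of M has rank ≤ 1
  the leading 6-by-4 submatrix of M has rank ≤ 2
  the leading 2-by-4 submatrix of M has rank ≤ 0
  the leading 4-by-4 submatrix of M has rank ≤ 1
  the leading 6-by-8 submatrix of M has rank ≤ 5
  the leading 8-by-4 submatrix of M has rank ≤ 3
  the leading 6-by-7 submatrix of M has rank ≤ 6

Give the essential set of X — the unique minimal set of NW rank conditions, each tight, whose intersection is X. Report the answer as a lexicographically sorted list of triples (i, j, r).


Reconstructing r_w from the 11 given conditions:

  0, 0, 0, 0, 0, 1, 1, 1, 1
  0, 0, 0, 0, 1, 2, 2, 2, 2
  1, 1, 1, 1, 2, 3, 3, 3, 3
  1, 1, 1, 1, 2, 3, 4, 4, 4
  1, 1, 2, 2, 3, 4, 5, 5, 5
  1, 1, 2, 2, 3, 4, 5, 5, 6
  1, 2, 3, 3, 4, 5, 6, 6, 7
  1, 2, 3, 3, 4, 5, 6, 7, 8
  1, 2, 3, 4, 5, 6, 7, 8, 9

so w = (6, 5, 1, 7, 3, 9, 2, 8, 4).

Rothe diagram D(w) (17 cells), 7 SE-corners (essential conditions):

[(1, 5, 0), (2, 4, 0), (4, 4, 1), (6, 2, 1), (6, 4, 2), (6, 8, 5), (8, 4, 3)]


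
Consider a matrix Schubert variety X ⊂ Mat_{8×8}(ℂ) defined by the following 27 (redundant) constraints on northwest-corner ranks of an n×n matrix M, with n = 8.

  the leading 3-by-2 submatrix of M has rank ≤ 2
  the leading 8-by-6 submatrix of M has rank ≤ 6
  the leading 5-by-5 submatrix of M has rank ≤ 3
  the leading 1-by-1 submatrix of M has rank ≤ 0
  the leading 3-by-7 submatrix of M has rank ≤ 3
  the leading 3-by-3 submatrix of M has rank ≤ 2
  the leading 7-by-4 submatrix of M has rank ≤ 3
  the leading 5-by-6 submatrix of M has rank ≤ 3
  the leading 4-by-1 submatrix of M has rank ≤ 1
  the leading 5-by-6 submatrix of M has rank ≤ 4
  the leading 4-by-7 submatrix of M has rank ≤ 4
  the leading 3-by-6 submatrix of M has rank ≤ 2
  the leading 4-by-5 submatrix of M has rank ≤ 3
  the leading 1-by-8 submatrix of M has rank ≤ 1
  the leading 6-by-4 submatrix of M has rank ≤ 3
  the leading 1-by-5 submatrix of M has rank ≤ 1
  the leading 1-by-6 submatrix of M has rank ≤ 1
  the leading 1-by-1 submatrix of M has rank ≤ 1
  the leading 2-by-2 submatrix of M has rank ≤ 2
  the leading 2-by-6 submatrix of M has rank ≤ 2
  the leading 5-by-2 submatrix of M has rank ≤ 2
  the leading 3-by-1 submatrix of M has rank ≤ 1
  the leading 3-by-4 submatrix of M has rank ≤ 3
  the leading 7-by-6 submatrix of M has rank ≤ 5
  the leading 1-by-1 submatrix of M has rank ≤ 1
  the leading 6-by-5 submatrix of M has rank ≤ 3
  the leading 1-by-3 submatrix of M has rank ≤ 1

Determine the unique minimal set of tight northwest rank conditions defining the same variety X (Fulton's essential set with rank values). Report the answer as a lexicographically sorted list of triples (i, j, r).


Propagating the 27 rank bounds to every northwest block:

  row 1: 0  1  1  1  1  1  1  1
  row 2: 1  2  2  2  2  2  2  2
  row 3: 1  2  2  2  2  2  3  3
  row 4: 1  2  3  3  3  3  4  4
  row 5: 1  2  3  3  3  3  4  5
  row 6: 1  2  3  3  3  4  5  6
  row 7: 1  2  3  3  4  5  6  7
  row 8: 1  2  3  4  5  6  7  8

giving w = (2, 1, 7, 3, 8, 6, 5, 4) via Δ²R.

ℓ(w)=11; the 5 essential cells (i,j,r):

[(1, 1, 0), (3, 6, 2), (5, 6, 3), (6, 5, 3), (7, 4, 3)]


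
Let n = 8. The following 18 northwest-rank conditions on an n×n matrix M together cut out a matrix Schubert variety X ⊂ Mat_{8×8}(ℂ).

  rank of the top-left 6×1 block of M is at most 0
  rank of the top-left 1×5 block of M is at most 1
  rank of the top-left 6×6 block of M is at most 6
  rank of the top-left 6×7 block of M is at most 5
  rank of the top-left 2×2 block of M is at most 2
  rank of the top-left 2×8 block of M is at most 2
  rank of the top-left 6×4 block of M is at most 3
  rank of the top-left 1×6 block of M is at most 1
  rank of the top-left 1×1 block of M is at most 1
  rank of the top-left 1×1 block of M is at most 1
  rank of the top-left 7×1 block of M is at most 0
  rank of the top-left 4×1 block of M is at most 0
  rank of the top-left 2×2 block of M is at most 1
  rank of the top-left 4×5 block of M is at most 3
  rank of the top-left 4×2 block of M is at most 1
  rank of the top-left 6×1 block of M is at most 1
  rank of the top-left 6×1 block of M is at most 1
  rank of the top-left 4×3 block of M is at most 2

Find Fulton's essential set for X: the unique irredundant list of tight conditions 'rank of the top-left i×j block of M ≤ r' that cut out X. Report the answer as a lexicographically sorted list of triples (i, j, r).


Propagating the 18 rank bounds to every northwest block:

  i=1: 0 1 1 1 1 1 1 1
  i=2: 0 1 2 2 2 2 2 2
  i=3: 0 1 2 3 3 3 3 3
  i=4: 0 1 2 3 3 4 4 4
  i=5: 0 1 2 3 4 5 5 5
  i=6: 0 1 2 3 4 5 5 6
  i=7: 0 1 2 3 4 5 6 7
  i=8: 1 2 3 4 5 6 7 8

reading off 1-entries of Δ²R: w = (2, 3, 4, 6, 5, 8, 7, 1).

3 SE-corners of the 9-cell Rothe diagram give Ess(w):

[(4, 5, 3), (6, 7, 5), (7, 1, 0)]


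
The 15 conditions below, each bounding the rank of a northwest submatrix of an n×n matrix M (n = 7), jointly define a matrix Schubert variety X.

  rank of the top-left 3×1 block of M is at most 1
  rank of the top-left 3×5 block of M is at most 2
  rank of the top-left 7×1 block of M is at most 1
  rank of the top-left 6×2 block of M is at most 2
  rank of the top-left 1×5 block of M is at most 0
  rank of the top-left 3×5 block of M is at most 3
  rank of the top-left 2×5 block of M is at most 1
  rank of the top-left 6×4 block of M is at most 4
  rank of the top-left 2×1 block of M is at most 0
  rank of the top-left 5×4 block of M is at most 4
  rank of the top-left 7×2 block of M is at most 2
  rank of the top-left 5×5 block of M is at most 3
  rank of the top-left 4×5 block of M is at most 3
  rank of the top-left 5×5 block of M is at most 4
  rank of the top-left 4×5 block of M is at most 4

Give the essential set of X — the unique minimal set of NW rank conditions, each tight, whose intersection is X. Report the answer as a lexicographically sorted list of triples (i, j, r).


Rank table r_w(7×7) implied by the 15 constraints:

  0  0  0  0  0  1  1
  0  1  1  1  1  2  2
  1  2  2  2  2  3  3
  1  2  3  3  3  4  4
  1  2  3  3  3  4  5
  1  2  3  4  4  5  6
  1  2  3  4  5  6  7

hence w(1..7) = (6, 2, 1, 3, 7, 4, 5).

3 SE-corners of the 8-cell Rothe diagram give Ess(w):

[(1, 5, 0), (2, 1, 0), (5, 5, 3)]


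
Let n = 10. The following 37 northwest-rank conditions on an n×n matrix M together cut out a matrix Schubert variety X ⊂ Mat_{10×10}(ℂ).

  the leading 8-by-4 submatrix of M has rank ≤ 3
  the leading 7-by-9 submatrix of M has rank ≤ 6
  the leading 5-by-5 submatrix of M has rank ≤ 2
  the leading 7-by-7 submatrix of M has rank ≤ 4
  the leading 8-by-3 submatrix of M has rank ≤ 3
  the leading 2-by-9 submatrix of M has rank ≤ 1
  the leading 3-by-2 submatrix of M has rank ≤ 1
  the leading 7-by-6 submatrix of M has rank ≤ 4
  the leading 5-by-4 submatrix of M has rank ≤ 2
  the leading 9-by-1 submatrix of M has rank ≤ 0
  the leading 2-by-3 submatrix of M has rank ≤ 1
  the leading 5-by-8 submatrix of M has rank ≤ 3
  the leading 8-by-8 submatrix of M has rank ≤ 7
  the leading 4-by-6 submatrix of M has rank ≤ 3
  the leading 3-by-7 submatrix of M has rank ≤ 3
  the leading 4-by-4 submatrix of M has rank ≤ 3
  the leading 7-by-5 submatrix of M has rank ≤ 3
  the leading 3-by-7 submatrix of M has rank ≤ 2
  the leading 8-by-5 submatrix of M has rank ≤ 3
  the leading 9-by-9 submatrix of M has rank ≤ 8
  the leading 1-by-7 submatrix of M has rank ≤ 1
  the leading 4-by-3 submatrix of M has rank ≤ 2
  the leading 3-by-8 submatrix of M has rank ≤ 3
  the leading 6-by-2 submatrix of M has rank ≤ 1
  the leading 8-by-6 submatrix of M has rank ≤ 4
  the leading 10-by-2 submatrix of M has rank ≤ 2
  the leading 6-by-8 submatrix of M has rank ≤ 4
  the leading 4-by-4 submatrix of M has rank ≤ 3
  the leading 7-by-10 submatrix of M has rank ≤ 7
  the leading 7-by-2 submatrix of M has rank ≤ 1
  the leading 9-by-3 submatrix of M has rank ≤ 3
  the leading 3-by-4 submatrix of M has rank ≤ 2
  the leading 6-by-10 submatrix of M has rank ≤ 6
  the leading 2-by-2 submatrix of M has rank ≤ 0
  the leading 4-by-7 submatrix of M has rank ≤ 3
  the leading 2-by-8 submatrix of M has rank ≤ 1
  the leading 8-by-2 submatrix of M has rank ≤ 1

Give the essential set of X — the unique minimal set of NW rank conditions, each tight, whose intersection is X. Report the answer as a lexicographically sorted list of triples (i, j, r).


Propagating the 37 rank bounds to every northwest block:

  R[1]: 0 | 0 | 1 | 1 | 1 | 1 | 1 | 1 | 1 | 1
  R[2]: 0 | 0 | 1 | 1 | 1 | 1 | 1 | 1 | 1 | 2
  R[3]: 0 | 1 | 2 | 2 | 2 | 2 | 2 | 2 | 2 | 3
  R[4]: 0 | 1 | 2 | 2 | 2 | 3 | 3 | 3 | 3 | 4
  R[5]: 0 | 1 | 2 | 2 | 2 | 3 | 3 | 3 | 4 | 5
  R[6]: 0 | 1 | 2 | 3 | 3 | 4 | 4 | 4 | 5 | 6
  R[7]: 0 | 1 | 2 | 3 | 3 | 4 | 4 | 5 | 6 | 7
  R[8]: 0 | 1 | 2 | 3 | 3 | 4 | 5 | 6 | 7 | 8
  R[9]: 0 | 1 | 2 | 3 | 4 | 5 | 6 | 7 | 8 | 9
  R[10]: 1 | 2 | 3 | 4 | 5 | 6 | 7 | 8 | 9 | 10

the unique w with this rank table is (3, 10, 2, 6, 9, 4, 8, 7, 5, 1).

7 SE-corners of the 26-cell Rothe diagram give Ess(w):

[(2, 2, 0), (2, 9, 1), (5, 5, 2), (5, 8, 3), (7, 7, 4), (8, 5, 3), (9, 1, 0)]


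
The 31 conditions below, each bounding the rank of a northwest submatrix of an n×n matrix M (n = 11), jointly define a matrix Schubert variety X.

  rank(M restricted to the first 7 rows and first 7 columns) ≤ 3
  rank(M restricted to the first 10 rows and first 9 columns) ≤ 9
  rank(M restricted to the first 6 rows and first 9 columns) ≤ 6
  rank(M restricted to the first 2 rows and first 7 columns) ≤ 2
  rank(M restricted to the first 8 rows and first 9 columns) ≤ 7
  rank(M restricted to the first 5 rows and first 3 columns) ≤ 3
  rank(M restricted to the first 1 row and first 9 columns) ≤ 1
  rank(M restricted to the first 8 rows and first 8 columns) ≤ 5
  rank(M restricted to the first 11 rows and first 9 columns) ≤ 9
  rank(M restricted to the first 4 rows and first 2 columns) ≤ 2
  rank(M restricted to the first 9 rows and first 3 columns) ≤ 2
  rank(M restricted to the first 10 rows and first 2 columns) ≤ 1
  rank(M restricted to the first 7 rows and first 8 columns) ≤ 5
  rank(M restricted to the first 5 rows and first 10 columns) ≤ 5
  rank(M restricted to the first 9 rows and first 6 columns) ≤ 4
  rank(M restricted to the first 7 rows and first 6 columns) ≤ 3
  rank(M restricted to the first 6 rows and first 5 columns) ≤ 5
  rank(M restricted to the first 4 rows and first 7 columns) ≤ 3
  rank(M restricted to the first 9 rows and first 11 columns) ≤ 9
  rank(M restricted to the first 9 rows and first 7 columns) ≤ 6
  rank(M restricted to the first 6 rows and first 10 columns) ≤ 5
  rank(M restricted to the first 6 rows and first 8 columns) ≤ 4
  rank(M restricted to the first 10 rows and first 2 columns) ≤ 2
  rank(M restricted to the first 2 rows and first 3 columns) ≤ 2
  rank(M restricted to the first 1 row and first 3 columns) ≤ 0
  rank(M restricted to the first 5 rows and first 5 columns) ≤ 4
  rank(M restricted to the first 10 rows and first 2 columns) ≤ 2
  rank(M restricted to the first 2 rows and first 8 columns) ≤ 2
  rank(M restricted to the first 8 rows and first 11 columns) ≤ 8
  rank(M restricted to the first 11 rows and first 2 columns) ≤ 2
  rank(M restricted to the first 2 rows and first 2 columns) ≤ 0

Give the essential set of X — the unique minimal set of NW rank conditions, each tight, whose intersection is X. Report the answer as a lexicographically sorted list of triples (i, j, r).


Computing R[i][j] = min implied NW-rank bound (n=11, 31 conditions):

  0 0 0 1 1 1 1 1 1 1 1
  0 0 1 2 2 2 2 2 2 2 2
  1 1 2 3 3 3 3 3 3 3 3
  1 1 2 3 3 3 3 4 4 4 4
  1 1 2 3 3 3 3 4 5 5 5
  1 1 2 3 3 3 3 4 5 5 6
  1 1 2 3 3 3 3 4 5 6 7
  1 1 2 3 4 4 4 5 6 7 8
  1 1 2 3 4 4 5 6 7 8 9
  1 1 2 3 4 5 6 7 8 9 10
  1 2 3 4 5 6 7 8 9 10 11

reading off 1-entries of Δ²R: w = (4, 3, 1, 8, 9, 11, 10, 5, 7, 6, 2).

6 SE-corners of the 26-cell Rothe diagram give Ess(w):

[(1, 3, 0), (2, 2, 0), (6, 10, 5), (7, 7, 3), (9, 6, 4), (10, 2, 1)]


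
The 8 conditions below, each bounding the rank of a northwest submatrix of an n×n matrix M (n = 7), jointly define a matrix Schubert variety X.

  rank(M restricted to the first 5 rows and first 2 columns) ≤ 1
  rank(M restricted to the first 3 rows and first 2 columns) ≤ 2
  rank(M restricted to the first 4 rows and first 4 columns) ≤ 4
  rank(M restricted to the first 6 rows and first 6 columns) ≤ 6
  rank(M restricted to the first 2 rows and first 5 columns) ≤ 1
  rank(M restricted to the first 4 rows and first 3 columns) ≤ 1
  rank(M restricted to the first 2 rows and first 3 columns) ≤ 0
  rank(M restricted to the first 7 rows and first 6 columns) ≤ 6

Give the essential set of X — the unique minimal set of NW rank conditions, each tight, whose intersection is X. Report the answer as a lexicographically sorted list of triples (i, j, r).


The tightest implied rank at each (i,j), from the 8 conditions:

  0 0 0 1 1 1 1
  0 0 0 1 1 2 2
  1 1 1 2 2 3 3
  1 1 1 2 3 4 4
  1 1 2 3 4 5 5
  1 2 3 4 5 6 6
  1 2 3 4 5 6 7

hence w(1..7) = (4, 6, 1, 5, 3, 2, 7).

4 SE-corners of the 10-cell Rothe diagram give Ess(w):

[(2, 3, 0), (2, 5, 1), (4, 3, 1), (5, 2, 1)]


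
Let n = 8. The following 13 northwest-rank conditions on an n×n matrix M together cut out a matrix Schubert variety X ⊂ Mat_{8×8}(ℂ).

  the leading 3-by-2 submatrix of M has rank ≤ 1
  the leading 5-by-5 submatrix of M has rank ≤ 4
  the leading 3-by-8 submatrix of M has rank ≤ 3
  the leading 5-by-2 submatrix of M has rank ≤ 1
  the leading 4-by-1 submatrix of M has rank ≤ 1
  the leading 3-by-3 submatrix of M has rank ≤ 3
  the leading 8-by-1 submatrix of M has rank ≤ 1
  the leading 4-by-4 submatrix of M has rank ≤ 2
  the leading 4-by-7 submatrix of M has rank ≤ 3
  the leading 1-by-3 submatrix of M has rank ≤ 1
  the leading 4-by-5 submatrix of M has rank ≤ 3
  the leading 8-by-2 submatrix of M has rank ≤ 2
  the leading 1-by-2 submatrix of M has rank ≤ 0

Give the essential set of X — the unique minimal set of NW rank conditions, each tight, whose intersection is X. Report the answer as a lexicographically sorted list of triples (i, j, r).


Propagating the 13 rank bounds to every northwest block:

  0, 0, 1, 1, 1, 1, 1, 1
  1, 1, 2, 2, 2, 2, 2, 2
  1, 1, 2, 2, 3, 3, 3, 3
  1, 1, 2, 2, 3, 3, 3, 4
  1, 1, 2, 3, 4, 4, 4, 5
  1, 2, 3, 4, 5, 5, 5, 6
  1, 2, 3, 4, 5, 6, 6, 7
  1, 2, 3, 4, 5, 6, 7, 8

giving w = (3, 1, 5, 8, 4, 2, 6, 7) via Δ²R.

ℓ(w)=9; the 4 essential cells (i,j,r):

[(1, 2, 0), (4, 4, 2), (4, 7, 3), (5, 2, 1)]


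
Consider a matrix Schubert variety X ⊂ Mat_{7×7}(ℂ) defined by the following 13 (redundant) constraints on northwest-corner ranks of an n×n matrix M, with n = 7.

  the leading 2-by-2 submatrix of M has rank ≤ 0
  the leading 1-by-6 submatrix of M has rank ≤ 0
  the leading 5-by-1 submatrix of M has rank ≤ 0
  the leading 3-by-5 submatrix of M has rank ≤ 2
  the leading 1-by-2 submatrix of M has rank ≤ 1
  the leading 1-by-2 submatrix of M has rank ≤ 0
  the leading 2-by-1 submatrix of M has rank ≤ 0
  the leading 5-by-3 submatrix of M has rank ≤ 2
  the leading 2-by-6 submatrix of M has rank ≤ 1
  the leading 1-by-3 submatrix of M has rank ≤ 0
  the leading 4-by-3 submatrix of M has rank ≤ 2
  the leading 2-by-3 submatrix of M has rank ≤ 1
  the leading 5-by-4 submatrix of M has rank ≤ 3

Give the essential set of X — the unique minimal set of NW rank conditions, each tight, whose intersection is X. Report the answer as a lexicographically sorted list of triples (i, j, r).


Rank table r_w(7×7) implied by the 13 constraints:

  R[1]: 0  0  0  0  0  0  1
  R[2]: 0  0  1  1  1  1  2
  R[3]: 0  1  2  2  2  2  3
  R[4]: 0  1  2  3  3  3  4
  R[5]: 0  1  2  3  4  4  5
  R[6]: 1  2  3  4  5  5  6
  R[7]: 1  2  3  4  5  6  7

so w = (7, 3, 2, 4, 5, 1, 6).

|D(w)|=11, |Ess(w)|=3:

[(1, 6, 0), (2, 2, 0), (5, 1, 0)]


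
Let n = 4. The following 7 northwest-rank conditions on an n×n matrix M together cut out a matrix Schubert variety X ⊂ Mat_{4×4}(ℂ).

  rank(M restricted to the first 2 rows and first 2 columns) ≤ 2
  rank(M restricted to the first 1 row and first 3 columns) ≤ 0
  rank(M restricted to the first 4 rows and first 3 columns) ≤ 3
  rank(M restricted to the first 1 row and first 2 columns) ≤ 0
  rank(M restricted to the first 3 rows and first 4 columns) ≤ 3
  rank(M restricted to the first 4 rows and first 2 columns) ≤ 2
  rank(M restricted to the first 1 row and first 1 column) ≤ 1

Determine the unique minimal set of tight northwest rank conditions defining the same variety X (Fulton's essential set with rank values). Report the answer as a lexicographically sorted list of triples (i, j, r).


Reconstructing r_w from the 7 given conditions:

  0 0 0 1
  1 1 1 2
  1 2 2 3
  1 2 3 4

hence w(1..4) = (4, 1, 2, 3).

ℓ(w)=3; the 1 essential cell (i,j,r):

[(1, 3, 0)]


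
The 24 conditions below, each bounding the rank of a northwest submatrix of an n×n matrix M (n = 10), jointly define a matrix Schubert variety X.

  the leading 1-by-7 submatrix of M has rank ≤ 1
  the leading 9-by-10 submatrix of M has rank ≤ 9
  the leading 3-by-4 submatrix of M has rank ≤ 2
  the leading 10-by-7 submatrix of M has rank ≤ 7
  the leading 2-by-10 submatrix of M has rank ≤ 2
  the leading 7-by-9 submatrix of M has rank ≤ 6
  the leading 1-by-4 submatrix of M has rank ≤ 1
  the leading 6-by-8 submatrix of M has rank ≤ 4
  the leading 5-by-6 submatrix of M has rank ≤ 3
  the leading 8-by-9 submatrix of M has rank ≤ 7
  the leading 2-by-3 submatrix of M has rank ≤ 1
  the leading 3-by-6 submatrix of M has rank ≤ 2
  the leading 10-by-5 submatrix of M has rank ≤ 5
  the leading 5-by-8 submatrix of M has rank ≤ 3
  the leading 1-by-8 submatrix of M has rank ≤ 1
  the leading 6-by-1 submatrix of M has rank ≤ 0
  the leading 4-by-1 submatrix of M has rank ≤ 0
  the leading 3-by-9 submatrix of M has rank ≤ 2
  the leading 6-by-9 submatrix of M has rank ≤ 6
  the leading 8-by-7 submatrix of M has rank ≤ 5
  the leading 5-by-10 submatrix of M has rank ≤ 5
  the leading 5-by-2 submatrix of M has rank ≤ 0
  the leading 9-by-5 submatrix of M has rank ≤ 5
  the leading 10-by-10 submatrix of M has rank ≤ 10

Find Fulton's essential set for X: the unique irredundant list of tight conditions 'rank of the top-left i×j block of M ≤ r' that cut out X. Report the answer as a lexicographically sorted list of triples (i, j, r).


The tightest implied rank at each (i,j), from the 24 conditions:

  i=1: 0 | 0 | 1 | 1 | 1 | 1 | 1 | 1 | 1 | 1
  i=2: 0 | 0 | 1 | 2 | 2 | 2 | 2 | 2 | 2 | 2
  i=3: 0 | 0 | 1 | 2 | 2 | 2 | 2 | 2 | 2 | 3
  i=4: 0 | 0 | 1 | 2 | 3 | 3 | 3 | 3 | 3 | 4
  i=5: 0 | 0 | 1 | 2 | 3 | 3 | 3 | 3 | 4 | 5
  i=6: 0 | 1 | 2 | 3 | 4 | 4 | 4 | 4 | 5 | 6
  i=7: 1 | 2 | 3 | 4 | 5 | 5 | 5 | 5 | 6 | 7
  i=8: 1 | 2 | 3 | 4 | 5 | 5 | 5 | 6 | 7 | 8
  i=9: 1 | 2 | 3 | 4 | 5 | 6 | 6 | 7 | 8 | 9
  i=10: 1 | 2 | 3 | 4 | 5 | 6 | 7 | 8 | 9 | 10

the unique w with this rank table is (3, 4, 10, 5, 9, 2, 1, 8, 6, 7).

ℓ(w)=21; the 5 essential cells (i,j,r):

[(3, 9, 2), (5, 2, 0), (5, 8, 3), (6, 1, 0), (8, 7, 5)]


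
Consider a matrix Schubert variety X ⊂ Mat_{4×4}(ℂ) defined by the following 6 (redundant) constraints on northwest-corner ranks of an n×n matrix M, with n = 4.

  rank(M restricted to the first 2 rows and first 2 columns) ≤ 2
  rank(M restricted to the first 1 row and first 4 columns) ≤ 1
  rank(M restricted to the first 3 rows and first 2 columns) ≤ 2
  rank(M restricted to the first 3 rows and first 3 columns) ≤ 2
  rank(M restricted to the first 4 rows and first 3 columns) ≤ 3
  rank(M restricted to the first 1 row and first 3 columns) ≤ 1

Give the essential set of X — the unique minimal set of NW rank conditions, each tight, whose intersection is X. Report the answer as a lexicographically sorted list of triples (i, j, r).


Recovering R(i,j) via the rank-extension bound from the 6 conditions:

  R[1]: 1  1  1  1
  R[2]: 1  2  2  2
  R[3]: 1  2  2  3
  R[4]: 1  2  3  4

giving w = (1, 2, 4, 3) via Δ²R.

D(w) has 1 cell with 1 SE-corner; essential set:

[(3, 3, 2)]


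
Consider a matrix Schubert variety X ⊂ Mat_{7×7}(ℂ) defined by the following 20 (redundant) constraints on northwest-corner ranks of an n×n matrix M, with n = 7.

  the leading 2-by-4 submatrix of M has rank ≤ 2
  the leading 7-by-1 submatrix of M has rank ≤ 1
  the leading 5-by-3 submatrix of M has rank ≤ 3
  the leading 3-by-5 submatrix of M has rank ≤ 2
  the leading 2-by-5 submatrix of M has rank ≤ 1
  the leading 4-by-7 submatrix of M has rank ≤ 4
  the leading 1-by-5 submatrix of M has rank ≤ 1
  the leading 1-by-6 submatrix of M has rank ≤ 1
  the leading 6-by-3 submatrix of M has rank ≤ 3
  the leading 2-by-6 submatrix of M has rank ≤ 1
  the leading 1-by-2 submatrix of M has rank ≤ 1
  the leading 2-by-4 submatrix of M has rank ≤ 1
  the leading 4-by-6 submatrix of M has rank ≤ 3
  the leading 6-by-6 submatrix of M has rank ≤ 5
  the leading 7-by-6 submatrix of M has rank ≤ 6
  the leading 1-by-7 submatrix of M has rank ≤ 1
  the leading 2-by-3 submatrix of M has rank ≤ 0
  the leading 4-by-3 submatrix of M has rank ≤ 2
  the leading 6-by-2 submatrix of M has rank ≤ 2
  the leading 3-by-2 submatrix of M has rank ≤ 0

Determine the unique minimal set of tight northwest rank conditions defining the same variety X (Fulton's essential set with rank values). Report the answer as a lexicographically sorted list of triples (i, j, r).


The tightest implied rank at each (i,j), from the 20 conditions:

  row 1: 0 | 0 | 0 | 1 | 1 | 1 | 1
  row 2: 0 | 0 | 0 | 1 | 1 | 1 | 2
  row 3: 0 | 0 | 1 | 2 | 2 | 2 | 3
  row 4: 1 | 1 | 2 | 3 | 3 | 3 | 4
  row 5: 1 | 2 | 3 | 4 | 4 | 4 | 5
  row 6: 1 | 2 | 3 | 4 | 5 | 5 | 6
  row 7: 1 | 2 | 3 | 4 | 5 | 6 | 7

reading off 1-entries of Δ²R: w = (4, 7, 3, 1, 2, 5, 6).

|D(w)|=10, |Ess(w)|=3:

[(2, 3, 0), (2, 6, 1), (3, 2, 0)]


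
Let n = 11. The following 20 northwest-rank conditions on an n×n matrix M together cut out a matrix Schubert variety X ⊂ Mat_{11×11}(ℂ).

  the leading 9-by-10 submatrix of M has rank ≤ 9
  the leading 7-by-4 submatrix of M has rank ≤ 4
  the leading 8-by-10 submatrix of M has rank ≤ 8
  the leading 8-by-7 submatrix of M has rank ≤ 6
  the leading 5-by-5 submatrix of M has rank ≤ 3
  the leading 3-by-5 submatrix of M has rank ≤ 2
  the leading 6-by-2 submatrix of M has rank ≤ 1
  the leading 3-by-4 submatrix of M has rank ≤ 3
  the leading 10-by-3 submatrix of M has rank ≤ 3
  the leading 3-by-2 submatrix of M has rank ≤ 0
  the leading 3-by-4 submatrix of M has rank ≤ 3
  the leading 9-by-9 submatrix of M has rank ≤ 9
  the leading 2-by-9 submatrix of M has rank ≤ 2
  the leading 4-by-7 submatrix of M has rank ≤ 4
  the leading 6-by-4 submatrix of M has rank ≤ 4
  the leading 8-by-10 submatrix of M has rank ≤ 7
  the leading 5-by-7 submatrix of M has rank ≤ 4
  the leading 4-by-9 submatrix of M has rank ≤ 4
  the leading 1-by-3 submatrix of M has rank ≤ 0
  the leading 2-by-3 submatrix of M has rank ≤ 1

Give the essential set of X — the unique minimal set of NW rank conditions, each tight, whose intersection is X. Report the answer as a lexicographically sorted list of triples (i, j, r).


The tightest implied rank at each (i,j), from the 20 conditions:

  R[1]: 0 | 0 | 0 | 1 | 1 | 1 | 1 | 1 | 1 | 1 | 1
  R[2]: 0 | 0 | 1 | 2 | 2 | 2 | 2 | 2 | 2 | 2 | 2
  R[3]: 0 | 0 | 1 | 2 | 2 | 3 | 3 | 3 | 3 | 3 | 3
  R[4]: 1 | 1 | 2 | 3 | 3 | 4 | 4 | 4 | 4 | 4 | 4
  R[5]: 1 | 1 | 2 | 3 | 3 | 4 | 4 | 5 | 5 | 5 | 5
  R[6]: 1 | 1 | 2 | 3 | 4 | 5 | 5 | 6 | 6 | 6 | 6
  R[7]: 1 | 2 | 3 | 4 | 5 | 6 | 6 | 7 | 7 | 7 | 7
  R[8]: 1 | 2 | 3 | 4 | 5 | 6 | 6 | 7 | 7 | 7 | 8
  R[9]: 1 | 2 | 3 | 4 | 5 | 6 | 7 | 8 | 8 | 8 | 9
  R[10]: 1 | 2 | 3 | 4 | 5 | 6 | 7 | 8 | 9 | 9 | 10
  R[11]: 1 | 2 | 3 | 4 | 5 | 6 | 7 | 8 | 9 | 10 | 11

giving w = (4, 3, 6, 1, 8, 5, 2, 11, 7, 9, 10) via Δ²R.

ℓ(w)=15; the 8 essential cells (i,j,r):

[(1, 3, 0), (3, 2, 0), (3, 5, 2), (5, 5, 3), (5, 7, 4), (6, 2, 1), (8, 7, 6), (8, 10, 7)]


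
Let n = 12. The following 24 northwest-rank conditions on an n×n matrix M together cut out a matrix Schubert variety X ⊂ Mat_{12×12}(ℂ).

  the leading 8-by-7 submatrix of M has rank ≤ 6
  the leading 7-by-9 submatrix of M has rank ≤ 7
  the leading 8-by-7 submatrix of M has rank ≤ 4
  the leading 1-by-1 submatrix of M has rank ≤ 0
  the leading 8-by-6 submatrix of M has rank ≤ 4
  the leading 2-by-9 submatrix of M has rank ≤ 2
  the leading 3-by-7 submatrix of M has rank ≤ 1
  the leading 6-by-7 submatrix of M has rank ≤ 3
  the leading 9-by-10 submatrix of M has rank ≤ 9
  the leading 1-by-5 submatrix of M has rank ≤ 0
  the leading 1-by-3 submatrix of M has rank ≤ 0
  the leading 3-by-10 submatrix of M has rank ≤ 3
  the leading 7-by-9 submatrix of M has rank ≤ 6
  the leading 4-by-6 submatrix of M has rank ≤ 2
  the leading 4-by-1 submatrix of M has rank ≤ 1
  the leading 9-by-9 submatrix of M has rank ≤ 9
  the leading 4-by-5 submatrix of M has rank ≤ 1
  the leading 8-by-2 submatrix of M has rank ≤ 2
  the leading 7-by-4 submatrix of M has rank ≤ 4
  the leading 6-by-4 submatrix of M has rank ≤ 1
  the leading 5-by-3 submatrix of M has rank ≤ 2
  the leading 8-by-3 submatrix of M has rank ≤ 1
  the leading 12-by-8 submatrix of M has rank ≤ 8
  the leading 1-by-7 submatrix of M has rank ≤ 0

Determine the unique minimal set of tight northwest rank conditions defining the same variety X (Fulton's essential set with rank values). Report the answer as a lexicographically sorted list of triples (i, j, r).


The tightest implied rank at each (i,j), from the 24 conditions:

  row 1: 0 0 0 0 0 0 0 1 1 1 1 1
  row 2: 1 1 1 1 1 1 1 2 2 2 2 2
  row 3: 1 1 1 1 1 1 1 2 3 3 3 3
  row 4: 1 1 1 1 1 2 2 3 4 4 4 4
  row 5: 1 1 1 1 2 3 3 4 5 5 5 5
  row 6: 1 1 1 1 2 3 3 4 5 6 6 6
  row 7: 1 1 1 2 3 4 4 5 6 7 7 7
  row 8: 1 1 1 2 3 4 4 5 6 7 8 8
  row 9: 1 2 2 3 4 5 5 6 7 8 9 9
  row 10: 1 2 3 4 5 6 6 7 8 9 10 10
  row 11: 1 2 3 4 5 6 7 8 9 10 11 11
  row 12: 1 2 3 4 5 6 7 8 9 10 11 12

hence w(1..12) = (8, 1, 9, 6, 5, 10, 4, 11, 2, 3, 7, 12).

7 SE-corners of the 29-cell Rothe diagram give Ess(w):

[(1, 7, 0), (3, 7, 1), (4, 5, 1), (6, 4, 1), (6, 7, 3), (8, 3, 1), (8, 7, 4)]


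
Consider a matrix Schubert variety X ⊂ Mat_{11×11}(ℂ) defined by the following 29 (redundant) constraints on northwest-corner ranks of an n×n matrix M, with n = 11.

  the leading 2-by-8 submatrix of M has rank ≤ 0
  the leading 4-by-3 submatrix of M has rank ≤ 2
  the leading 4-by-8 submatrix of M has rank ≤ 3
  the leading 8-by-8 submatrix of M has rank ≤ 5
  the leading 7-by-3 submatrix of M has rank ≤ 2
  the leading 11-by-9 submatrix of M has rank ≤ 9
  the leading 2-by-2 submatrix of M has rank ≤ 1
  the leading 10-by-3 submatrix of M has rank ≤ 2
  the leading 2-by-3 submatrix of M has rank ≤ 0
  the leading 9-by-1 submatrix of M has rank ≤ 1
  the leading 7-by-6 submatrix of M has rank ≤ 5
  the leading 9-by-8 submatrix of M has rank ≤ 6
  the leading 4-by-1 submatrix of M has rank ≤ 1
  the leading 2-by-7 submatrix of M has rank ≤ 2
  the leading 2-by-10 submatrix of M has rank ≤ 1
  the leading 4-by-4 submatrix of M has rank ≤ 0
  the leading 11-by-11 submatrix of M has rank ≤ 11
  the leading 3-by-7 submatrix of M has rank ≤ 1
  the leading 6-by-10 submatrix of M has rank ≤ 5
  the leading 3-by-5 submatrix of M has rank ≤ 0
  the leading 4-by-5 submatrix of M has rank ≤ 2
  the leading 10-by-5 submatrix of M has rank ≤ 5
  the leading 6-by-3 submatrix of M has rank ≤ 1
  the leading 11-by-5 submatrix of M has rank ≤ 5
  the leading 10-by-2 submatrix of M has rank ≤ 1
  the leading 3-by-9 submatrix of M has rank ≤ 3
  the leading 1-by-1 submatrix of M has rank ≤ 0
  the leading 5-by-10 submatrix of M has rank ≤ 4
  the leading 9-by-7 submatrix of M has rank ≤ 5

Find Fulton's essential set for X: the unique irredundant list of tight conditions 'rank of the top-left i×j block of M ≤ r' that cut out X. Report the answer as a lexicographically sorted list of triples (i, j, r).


Reconstructing r_w from the 29 given conditions:

  i=1: 0 | 0 | 0 | 0 | 0 | 0 | 0 | 0 | 1 | 1 | 1
  i=2: 0 | 0 | 0 | 0 | 0 | 0 | 0 | 0 | 1 | 1 | 2
  i=3: 0 | 0 | 0 | 0 | 0 | 1 | 1 | 1 | 2 | 2 | 3
  i=4: 0 | 0 | 0 | 0 | 1 | 2 | 2 | 2 | 3 | 3 | 4
  i=5: 1 | 1 | 1 | 1 | 2 | 3 | 3 | 3 | 4 | 4 | 5
  i=6: 1 | 1 | 1 | 2 | 3 | 4 | 4 | 4 | 5 | 5 | 6
  i=7: 1 | 1 | 2 | 3 | 4 | 5 | 5 | 5 | 6 | 6 | 7
  i=8: 1 | 1 | 2 | 3 | 4 | 5 | 5 | 5 | 6 | 7 | 8
  i=9: 1 | 1 | 2 | 3 | 4 | 5 | 5 | 6 | 7 | 8 | 9
  i=10: 1 | 1 | 2 | 3 | 4 | 5 | 6 | 7 | 8 | 9 | 10
  i=11: 1 | 2 | 3 | 4 | 5 | 6 | 7 | 8 | 9 | 10 | 11

hence w(1..11) = (9, 11, 6, 5, 1, 4, 3, 10, 8, 7, 2).

|D(w)|=35, |Ess(w)|=8:

[(2, 8, 0), (2, 10, 1), (3, 5, 0), (4, 4, 0), (6, 3, 1), (8, 8, 5), (9, 7, 5), (10, 2, 1)]


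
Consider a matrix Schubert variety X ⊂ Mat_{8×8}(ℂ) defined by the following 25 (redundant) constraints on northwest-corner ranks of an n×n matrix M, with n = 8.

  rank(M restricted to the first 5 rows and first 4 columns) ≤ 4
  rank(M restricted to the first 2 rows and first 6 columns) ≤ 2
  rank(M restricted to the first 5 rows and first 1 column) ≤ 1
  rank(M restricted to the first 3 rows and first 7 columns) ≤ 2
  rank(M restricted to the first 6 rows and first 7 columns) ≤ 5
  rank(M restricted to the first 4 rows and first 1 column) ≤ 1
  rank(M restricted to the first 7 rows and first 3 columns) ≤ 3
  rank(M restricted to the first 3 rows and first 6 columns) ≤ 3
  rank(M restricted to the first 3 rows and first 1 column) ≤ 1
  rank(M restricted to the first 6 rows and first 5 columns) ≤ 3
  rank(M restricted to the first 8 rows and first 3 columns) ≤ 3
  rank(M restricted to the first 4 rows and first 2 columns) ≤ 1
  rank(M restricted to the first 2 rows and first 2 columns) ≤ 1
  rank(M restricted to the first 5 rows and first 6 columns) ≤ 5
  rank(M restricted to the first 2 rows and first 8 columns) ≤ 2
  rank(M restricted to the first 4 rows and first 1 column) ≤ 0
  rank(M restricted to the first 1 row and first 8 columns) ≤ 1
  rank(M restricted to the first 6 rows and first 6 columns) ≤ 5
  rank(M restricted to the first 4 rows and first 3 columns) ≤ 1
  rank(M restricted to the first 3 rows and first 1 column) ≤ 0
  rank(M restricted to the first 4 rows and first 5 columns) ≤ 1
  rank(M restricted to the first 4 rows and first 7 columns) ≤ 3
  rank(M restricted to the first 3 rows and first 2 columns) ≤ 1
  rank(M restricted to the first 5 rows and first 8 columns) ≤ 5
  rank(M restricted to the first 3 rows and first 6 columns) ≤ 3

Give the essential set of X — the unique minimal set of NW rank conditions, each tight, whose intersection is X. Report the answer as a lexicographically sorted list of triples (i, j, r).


Computing R[i][j] = min implied NW-rank bound (n=8, 25 conditions):

  0 1 1 1 1 1 1 1
  0 1 1 1 1 2 2 2
  0 1 1 1 1 2 2 3
  0 1 1 1 1 2 3 4
  1 2 2 2 2 3 4 5
  1 2 3 3 3 4 5 6
  1 2 3 4 4 5 6 7
  1 2 3 4 5 6 7 8

second differences of R give the permutation w = (2, 6, 8, 7, 1, 3, 4, 5).

Fulton essential set (3 of the 14 Rothe cells):

[(3, 7, 2), (4, 1, 0), (4, 5, 1)]
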